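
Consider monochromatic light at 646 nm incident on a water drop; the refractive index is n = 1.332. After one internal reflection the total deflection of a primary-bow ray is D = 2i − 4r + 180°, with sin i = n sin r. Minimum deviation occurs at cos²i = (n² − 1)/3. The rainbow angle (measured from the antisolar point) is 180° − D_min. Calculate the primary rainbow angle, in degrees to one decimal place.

42.2°

cos²i = (1.77422 − 1)/3 = 0.25807; i = arccos(0.50801) = 59.469°.
sin r = sin 59.469°/1.332 = 0.64666; r = 40.290°.
D_min = 2·59.469° − 4·40.290° + 180° = 137.776°.
Rainbow angle = 180° − D_min = 42.224°.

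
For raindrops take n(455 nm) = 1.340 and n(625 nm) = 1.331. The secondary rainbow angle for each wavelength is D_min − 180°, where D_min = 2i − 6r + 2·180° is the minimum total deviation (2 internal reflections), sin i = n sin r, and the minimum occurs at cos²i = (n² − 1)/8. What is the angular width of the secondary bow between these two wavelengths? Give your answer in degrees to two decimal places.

At 455 nm (n = 1.340): cos²i = 0.09945 → i = 71.618°, r = 45.088°, D_min = 232.709°, rainbow angle = 52.709°.
At 625 nm (n = 1.331): cos²i = 0.09645 → i = 71.907°, r = 45.575°, D_min = 230.365°, rainbow angle = 50.365°.
Angular width = |52.709° − 50.365°| = 2.344°.

2.34°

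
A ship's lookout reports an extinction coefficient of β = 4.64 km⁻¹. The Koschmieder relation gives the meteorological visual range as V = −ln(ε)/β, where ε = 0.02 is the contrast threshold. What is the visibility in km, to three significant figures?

0.843 km

V = −ln(0.02) / 4.64 = 3.912 / 4.64 = 0.8431 km.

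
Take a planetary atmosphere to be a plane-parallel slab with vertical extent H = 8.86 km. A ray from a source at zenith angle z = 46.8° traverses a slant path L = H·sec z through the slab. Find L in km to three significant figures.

sec z = 1/cos 46.8° = 1.4608.
L = 8.86 × 1.4608 = 12.943 km.

12.9 km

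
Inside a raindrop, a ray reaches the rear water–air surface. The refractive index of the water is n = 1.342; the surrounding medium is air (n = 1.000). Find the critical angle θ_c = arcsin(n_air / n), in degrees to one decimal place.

sin θ_c = n_air / n = 1.000 / 1.342 = 0.7452.
θ_c = arcsin(0.7452) = 48.17°.

48.2°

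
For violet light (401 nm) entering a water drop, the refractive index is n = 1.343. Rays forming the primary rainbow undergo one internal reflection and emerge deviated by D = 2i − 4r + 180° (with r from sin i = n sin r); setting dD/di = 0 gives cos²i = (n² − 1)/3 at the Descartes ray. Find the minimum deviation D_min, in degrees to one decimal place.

cos²i = (1.80365 − 1)/3 = 0.26788; i = arccos(0.51757) = 58.830°.
sin r = sin 58.830°/1.343 = 0.63711; r = 39.577°.
D_min = 2·58.830° − 4·39.577° + 180° = 139.354°.

139.4°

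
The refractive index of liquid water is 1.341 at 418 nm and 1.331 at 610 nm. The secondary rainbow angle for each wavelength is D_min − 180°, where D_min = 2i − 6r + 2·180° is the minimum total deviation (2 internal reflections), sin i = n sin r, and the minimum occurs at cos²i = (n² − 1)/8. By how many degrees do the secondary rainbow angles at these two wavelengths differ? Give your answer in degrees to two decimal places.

2.60°

At 418 nm (n = 1.341): cos²i = 0.09979 → i = 71.586°, r = 45.034°, D_min = 232.966°, rainbow angle = 52.966°.
At 610 nm (n = 1.331): cos²i = 0.09645 → i = 71.907°, r = 45.575°, D_min = 230.365°, rainbow angle = 50.365°.
Angular width = |52.966° − 50.365°| = 2.601°.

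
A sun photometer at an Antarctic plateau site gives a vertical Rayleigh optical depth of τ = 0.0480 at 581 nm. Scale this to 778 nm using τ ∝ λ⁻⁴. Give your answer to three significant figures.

0.0149

τ(778 nm) = τ(581 nm) × (581/778)⁴ = 0.0480 × (0.7468)⁴ = 0.0480 × 0.3110 = 0.0149.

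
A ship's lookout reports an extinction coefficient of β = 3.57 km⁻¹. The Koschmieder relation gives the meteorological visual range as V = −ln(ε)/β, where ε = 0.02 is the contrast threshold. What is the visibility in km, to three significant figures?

1.10 km

V = −ln(0.02) / 3.57 = 3.912 / 3.57 = 1.0958 km.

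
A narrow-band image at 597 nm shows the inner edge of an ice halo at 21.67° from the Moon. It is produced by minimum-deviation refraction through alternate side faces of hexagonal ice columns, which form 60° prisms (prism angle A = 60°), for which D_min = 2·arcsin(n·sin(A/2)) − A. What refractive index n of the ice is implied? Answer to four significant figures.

1.308

Rearranging: n = sin((D_min + A)/2) / sin(A/2).
(D_min + A)/2 = (21.67° + 60°)/2 = 40.835°.
n = sin 40.835° / sin 30° = 0.6539 / 0.5000 = 1.3078.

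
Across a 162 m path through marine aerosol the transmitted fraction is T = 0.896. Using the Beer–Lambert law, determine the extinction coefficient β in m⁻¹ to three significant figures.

Beer–Lambert: T = exp(−βL) ⇒ β = −ln(T)/L = −ln(0.896)/162 = 0.1098/162 = 0.0006779 m⁻¹.

0.000678 m⁻¹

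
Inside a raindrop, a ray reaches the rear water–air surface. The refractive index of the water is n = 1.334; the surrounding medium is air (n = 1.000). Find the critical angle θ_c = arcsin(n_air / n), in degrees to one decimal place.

sin θ_c = n_air / n = 1.000 / 1.334 = 0.7496.
θ_c = arcsin(0.7496) = 48.56°.

48.6°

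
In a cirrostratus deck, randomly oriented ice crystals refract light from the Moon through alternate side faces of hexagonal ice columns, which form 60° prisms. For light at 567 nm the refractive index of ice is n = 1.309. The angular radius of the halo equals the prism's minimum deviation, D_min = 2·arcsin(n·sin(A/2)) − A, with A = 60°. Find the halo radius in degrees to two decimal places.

21.76°

n·sin(A/2) = 1.309 × sin 30° = 1.309 × 0.5000 = 0.6545.
D_min = 2·arcsin(0.6545) − 60° = 2 × 40.882° − 60° = 21.763°.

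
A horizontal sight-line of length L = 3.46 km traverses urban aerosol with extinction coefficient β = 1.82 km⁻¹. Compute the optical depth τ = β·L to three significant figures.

τ = β·L = 1.82 × 3.46 = 6.2972.

6.30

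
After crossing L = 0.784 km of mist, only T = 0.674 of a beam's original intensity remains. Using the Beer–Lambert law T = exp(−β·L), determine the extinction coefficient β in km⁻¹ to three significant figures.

0.503 km⁻¹

Beer–Lambert: T = exp(−βL) ⇒ β = −ln(T)/L = −ln(0.674)/0.784 = 0.3945/0.784 = 0.5032 km⁻¹.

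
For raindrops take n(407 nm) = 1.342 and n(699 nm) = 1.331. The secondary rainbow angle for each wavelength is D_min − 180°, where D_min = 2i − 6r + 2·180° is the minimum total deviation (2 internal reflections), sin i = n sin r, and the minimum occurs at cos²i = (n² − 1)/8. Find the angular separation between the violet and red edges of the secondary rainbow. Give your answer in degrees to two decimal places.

2.86°

At 407 nm (n = 1.342): cos²i = 0.10012 → i = 71.554°, r = 44.981°, D_min = 233.222°, rainbow angle = 53.222°.
At 699 nm (n = 1.331): cos²i = 0.09645 → i = 71.907°, r = 45.575°, D_min = 230.365°, rainbow angle = 50.365°.
Angular width = |53.222° − 50.365°| = 2.857°.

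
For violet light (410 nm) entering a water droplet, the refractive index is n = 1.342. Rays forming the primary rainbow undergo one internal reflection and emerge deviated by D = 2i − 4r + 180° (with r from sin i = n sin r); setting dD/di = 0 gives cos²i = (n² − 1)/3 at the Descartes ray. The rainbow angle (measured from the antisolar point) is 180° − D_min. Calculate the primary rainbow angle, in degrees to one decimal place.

cos²i = (1.80096 − 1)/3 = 0.26699; i = arccos(0.51671) = 58.888°.
sin r = sin 58.888°/1.342 = 0.63797; r = 39.641°.
D_min = 2·58.888° − 4·39.641° + 180° = 139.213°.
Rainbow angle = 180° − D_min = 40.787°.

40.8°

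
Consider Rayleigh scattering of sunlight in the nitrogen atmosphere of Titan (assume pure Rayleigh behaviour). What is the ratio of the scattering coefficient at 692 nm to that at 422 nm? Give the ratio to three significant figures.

Rayleigh scattering ∝ λ⁻⁴, so the ratio of coefficients is the inverse fourth power of the wavelength ratio.
σ(692)/σ(422) = (422/692)⁴ = (0.6098)⁴ = 0.1383.

0.138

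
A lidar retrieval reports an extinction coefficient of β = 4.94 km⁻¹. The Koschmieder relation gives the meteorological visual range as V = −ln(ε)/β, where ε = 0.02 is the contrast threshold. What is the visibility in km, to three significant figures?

V = −ln(0.02) / 4.94 = 3.912 / 4.94 = 0.7919 km.

0.792 km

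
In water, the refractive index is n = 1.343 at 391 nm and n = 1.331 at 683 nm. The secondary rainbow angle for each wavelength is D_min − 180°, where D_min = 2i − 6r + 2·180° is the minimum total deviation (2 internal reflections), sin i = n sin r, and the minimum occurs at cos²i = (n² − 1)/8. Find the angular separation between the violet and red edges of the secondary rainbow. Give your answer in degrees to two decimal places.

At 391 nm (n = 1.343): cos²i = 0.10046 → i = 71.522°, r = 44.928°, D_min = 233.478°, rainbow angle = 53.478°.
At 683 nm (n = 1.331): cos²i = 0.09645 → i = 71.907°, r = 45.575°, D_min = 230.365°, rainbow angle = 50.365°.
Angular width = |53.478° − 50.365°| = 3.113°.

3.11°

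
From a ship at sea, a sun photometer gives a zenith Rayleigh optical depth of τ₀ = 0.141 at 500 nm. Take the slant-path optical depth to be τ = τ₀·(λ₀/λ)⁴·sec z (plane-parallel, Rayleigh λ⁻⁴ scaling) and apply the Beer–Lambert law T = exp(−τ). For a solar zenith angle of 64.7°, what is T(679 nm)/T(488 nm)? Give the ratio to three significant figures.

Airmass: sec 64.7° = 2.3400.
τ(679 nm) = 0.141 × (500/679)⁴ × 2.3400 = 0.141 × 0.2940 × 2.3400 = 0.0970.
τ(488 nm) = 0.141 × (500/488)⁴ × 2.3400 = 0.141 × 1.1020 × 2.3400 = 0.3636.
T(679)/T(488) = exp(τ_B − τ_A) = exp(0.2666) = 1.3055.

1.31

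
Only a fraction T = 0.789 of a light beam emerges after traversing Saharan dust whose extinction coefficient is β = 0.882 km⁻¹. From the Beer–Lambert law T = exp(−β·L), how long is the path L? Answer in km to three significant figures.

0.269 km

Beer–Lambert: T = exp(−βL) ⇒ L = −ln(T)/β = −ln(0.789)/0.882 = 0.2370/0.882 = 0.2687 km.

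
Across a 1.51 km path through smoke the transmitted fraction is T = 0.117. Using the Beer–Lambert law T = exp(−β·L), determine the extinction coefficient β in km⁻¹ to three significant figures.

Beer–Lambert: T = exp(−βL) ⇒ β = −ln(T)/L = −ln(0.117)/1.51 = 2.1456/1.51 = 1.421 km⁻¹.

1.42 km⁻¹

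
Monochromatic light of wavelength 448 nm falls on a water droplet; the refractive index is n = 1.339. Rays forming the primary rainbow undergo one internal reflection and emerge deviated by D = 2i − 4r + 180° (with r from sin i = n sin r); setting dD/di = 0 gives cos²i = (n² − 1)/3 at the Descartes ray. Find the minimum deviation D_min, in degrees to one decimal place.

cos²i = (1.79292 − 1)/3 = 0.26431; i = arccos(0.51411) = 59.062°.
sin r = sin 59.062°/1.339 = 0.64057; r = 39.834°.
D_min = 2·59.062° − 4·39.834° + 180° = 138.786°.

138.8°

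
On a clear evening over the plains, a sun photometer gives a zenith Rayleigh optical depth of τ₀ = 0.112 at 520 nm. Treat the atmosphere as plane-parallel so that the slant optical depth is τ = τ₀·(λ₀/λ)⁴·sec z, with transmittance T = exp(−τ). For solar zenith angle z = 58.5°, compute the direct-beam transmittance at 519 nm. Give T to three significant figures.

sec 58.5° = 1.9139.
τ = 0.112 × (520/519)⁴ × 1.9139 = 0.112 × 1.0077 × 1.9139 = 0.2160.
T = exp(−0.2160) = 0.8057.

0.806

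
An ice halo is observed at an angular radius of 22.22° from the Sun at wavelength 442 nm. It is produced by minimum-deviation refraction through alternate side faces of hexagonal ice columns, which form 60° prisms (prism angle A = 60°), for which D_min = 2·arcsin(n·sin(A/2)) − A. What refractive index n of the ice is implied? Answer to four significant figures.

1.315

Rearranging: n = sin((D_min + A)/2) / sin(A/2).
(D_min + A)/2 = (22.22° + 60°)/2 = 41.110°.
n = sin 41.110° / sin 30° = 0.6575 / 0.5000 = 1.3150.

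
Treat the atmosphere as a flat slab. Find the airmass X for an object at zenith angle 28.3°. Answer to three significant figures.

1.14

X = sec z = 1/cos 28.3° = 1/0.8805 = 1.1357.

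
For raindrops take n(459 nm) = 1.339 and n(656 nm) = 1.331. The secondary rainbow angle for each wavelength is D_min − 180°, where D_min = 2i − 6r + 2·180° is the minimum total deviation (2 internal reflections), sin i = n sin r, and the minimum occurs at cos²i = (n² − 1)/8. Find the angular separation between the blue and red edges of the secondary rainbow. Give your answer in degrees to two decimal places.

At 459 nm (n = 1.339): cos²i = 0.09912 → i = 71.650°, r = 45.141°, D_min = 232.451°, rainbow angle = 52.451°.
At 656 nm (n = 1.331): cos²i = 0.09645 → i = 71.907°, r = 45.575°, D_min = 230.365°, rainbow angle = 50.365°.
Angular width = |52.451° − 50.365°| = 2.086°.

2.09°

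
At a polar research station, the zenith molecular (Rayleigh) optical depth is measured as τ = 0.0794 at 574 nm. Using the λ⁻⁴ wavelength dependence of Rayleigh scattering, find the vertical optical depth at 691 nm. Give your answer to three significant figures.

0.0378

τ(691 nm) = τ(574 nm) × (574/691)⁴ = 0.0794 × (0.8307)⁴ = 0.0794 × 0.4761 = 0.0378.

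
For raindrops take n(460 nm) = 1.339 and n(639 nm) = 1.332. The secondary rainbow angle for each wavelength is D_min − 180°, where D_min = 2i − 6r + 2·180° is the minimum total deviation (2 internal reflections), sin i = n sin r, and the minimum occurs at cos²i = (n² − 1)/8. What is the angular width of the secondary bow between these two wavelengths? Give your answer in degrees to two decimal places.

At 460 nm (n = 1.339): cos²i = 0.09912 → i = 71.650°, r = 45.141°, D_min = 232.451°, rainbow angle = 52.451°.
At 639 nm (n = 1.332): cos²i = 0.09678 → i = 71.875°, r = 45.520°, D_min = 230.628°, rainbow angle = 50.628°.
Angular width = |52.451° − 50.628°| = 1.823°.

1.82°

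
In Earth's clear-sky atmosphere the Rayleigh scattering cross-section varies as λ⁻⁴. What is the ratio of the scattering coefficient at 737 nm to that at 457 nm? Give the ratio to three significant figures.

Rayleigh scattering ∝ λ⁻⁴, so the ratio of coefficients is the inverse fourth power of the wavelength ratio.
σ(737)/σ(457) = (457/737)⁴ = (0.6201)⁴ = 0.1478.

0.148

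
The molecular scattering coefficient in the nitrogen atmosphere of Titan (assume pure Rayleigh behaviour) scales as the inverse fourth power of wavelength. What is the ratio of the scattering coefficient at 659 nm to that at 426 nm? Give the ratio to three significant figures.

Rayleigh scattering ∝ λ⁻⁴, so the ratio of coefficients is the inverse fourth power of the wavelength ratio.
σ(659)/σ(426) = (426/659)⁴ = (0.6464)⁴ = 0.1746.

0.175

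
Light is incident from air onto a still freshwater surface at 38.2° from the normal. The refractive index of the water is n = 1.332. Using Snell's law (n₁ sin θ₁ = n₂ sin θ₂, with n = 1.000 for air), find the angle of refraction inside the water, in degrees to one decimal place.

Snell: sin θ_r = sin θ_i / n = sin 38.2° / 1.332 = 0.6184 / 1.332 = 0.4643.
θ_r = arcsin(0.4643) = 27.66°.

27.7°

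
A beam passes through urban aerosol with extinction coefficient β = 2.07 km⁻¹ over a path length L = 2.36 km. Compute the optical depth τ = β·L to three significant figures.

τ = β·L = 2.07 × 2.36 = 4.8852.

4.89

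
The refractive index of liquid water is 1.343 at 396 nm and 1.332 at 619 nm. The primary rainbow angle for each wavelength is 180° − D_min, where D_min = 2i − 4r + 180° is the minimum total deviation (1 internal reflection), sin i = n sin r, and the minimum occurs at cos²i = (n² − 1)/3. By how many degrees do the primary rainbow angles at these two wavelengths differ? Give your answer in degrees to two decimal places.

At 396 nm (n = 1.343): cos²i = 0.26788 → i = 58.830°, r = 39.577°, D_min = 139.354°, rainbow angle = 40.646°.
At 619 nm (n = 1.332): cos²i = 0.25807 → i = 59.469°, r = 40.290°, D_min = 137.776°, rainbow angle = 42.224°.
Angular width = |40.646° − 42.224°| = 1.578°.

1.58°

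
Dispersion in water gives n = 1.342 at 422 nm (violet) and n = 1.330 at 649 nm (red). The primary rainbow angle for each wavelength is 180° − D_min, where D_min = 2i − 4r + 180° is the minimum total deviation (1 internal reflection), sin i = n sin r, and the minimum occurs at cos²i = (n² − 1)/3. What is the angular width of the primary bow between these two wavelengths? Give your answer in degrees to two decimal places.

1.73°

At 422 nm (n = 1.342): cos²i = 0.26699 → i = 58.888°, r = 39.641°, D_min = 139.213°, rainbow angle = 40.787°.
At 649 nm (n = 1.330): cos²i = 0.25630 → i = 59.585°, r = 40.422°, D_min = 137.484°, rainbow angle = 42.516°.
Angular width = |40.787° − 42.516°| = 1.729°.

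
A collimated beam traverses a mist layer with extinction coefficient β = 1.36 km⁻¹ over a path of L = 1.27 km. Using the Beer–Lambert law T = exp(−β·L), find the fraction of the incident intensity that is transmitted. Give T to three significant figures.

0.178

τ = β·L = 1.36 × 1.27 = 1.7272.
T = exp(−1.7272) = 0.1778.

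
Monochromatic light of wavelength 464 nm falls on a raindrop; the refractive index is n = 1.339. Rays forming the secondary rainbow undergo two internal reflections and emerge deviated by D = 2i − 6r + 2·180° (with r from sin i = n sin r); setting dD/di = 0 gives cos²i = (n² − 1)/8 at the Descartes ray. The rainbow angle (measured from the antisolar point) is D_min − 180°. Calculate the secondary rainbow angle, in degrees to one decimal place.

52.5°

cos²i = (1.79292 − 1)/8 = 0.09912; i = arccos(0.31483) = 71.650°.
sin r = sin 71.650°/1.339 = 0.70885; r = 45.141°.
D_min = 2·71.650° − 6·45.141° + 360° = 232.451°.
Rainbow angle = D_min − 180° = 52.451°.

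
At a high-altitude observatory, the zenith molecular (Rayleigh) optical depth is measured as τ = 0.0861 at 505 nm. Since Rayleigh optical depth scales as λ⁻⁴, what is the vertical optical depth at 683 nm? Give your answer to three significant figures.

0.0257

τ(683 nm) = τ(505 nm) × (505/683)⁴ = 0.0861 × (0.7394)⁴ = 0.0861 × 0.2989 = 0.0257.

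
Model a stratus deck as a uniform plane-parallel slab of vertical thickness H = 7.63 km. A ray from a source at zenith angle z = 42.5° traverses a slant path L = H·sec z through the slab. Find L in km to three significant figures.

10.3 km

sec z = 1/cos 42.5° = 1.3563.
L = 7.63 × 1.3563 = 10.349 km.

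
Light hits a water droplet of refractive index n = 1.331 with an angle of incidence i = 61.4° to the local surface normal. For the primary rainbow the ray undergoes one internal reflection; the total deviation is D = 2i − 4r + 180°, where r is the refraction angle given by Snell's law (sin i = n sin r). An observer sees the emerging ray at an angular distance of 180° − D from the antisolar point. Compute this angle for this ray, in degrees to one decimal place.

sin r = sin 61.4° / 1.331 = 0.8780/1.331 = 0.6596; r = 41.27°.
D = 2·61.4° − 4·41.27° + 180° = 122.80° − 165.09° + 180° = 137.71°.
Angle from antisolar point = 180° − D = 42.29°.

42.3°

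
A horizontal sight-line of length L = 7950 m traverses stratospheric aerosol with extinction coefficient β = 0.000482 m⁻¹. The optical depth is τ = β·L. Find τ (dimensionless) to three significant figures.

τ = β·L = 0.000482 × 7950 = 3.8319.

3.83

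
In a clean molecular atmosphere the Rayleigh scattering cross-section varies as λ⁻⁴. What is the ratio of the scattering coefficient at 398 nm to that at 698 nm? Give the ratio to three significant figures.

Rayleigh scattering ∝ λ⁻⁴, so the ratio of coefficients is the inverse fourth power of the wavelength ratio.
σ(398)/σ(698) = (698/398)⁴ = (1.7538)⁴ = 9.46.

9.46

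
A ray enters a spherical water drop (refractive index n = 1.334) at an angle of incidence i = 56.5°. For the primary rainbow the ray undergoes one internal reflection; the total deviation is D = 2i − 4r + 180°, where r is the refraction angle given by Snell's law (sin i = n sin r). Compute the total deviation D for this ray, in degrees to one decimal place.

138.2°

sin r = sin 56.5° / 1.334 = 0.8339/1.334 = 0.6251; r = 38.69°.
D = 2·56.5° − 4·38.69° + 180° = 113.00° − 154.76° + 180° = 138.24°.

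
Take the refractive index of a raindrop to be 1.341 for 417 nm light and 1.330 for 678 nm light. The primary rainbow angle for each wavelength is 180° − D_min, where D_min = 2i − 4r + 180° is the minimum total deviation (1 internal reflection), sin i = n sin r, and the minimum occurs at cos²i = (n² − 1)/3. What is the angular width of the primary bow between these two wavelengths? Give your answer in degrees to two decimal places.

1.59°

At 417 nm (n = 1.341): cos²i = 0.26609 → i = 58.946°, r = 39.705°, D_min = 139.071°, rainbow angle = 40.929°.
At 678 nm (n = 1.330): cos²i = 0.25630 → i = 59.585°, r = 40.422°, D_min = 137.484°, rainbow angle = 42.516°.
Angular width = |40.929° − 42.516°| = 1.588°.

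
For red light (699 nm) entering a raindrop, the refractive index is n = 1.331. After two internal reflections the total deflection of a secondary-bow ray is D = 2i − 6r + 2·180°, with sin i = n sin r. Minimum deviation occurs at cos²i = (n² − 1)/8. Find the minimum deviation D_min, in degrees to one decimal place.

cos²i = (1.77156 − 1)/8 = 0.09645; i = arccos(0.31056) = 71.907°.
sin r = sin 71.907°/1.331 = 0.71417; r = 45.575°.
D_min = 2·71.907° − 6·45.575° + 360° = 230.365°.

230.4°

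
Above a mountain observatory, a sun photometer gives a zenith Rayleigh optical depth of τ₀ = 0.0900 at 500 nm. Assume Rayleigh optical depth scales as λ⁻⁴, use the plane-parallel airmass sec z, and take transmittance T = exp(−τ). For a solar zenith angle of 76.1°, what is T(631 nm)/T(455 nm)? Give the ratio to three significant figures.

1.49

Airmass: sec 76.1° = 4.1627.
τ(631 nm) = 0.0900 × (500/631)⁴ × 4.1627 = 0.0900 × 0.3942 × 4.1627 = 0.1477.
τ(455 nm) = 0.0900 × (500/455)⁴ × 4.1627 = 0.0900 × 1.4583 × 4.1627 = 0.5463.
T(631)/T(455) = exp(τ_B − τ_A) = exp(0.3986) = 1.4898.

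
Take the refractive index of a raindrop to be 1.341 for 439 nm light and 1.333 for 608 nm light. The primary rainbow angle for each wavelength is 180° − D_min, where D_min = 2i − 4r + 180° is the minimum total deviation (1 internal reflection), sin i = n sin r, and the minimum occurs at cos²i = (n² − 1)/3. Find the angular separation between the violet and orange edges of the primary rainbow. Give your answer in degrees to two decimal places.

1.15°

At 439 nm (n = 1.341): cos²i = 0.26609 → i = 58.946°, r = 39.705°, D_min = 139.071°, rainbow angle = 40.929°.
At 608 nm (n = 1.333): cos²i = 0.25896 → i = 59.410°, r = 40.225°, D_min = 137.922°, rainbow angle = 42.078°.
Angular width = |40.929° − 42.078°| = 1.149°.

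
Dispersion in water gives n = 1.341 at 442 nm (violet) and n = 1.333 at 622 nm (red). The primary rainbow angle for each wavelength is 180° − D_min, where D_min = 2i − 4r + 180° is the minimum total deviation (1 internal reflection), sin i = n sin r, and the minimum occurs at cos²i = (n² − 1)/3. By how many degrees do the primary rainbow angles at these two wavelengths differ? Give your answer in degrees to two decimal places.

1.15°

At 442 nm (n = 1.341): cos²i = 0.26609 → i = 58.946°, r = 39.705°, D_min = 139.071°, rainbow angle = 40.929°.
At 622 nm (n = 1.333): cos²i = 0.25896 → i = 59.410°, r = 40.225°, D_min = 137.922°, rainbow angle = 42.078°.
Angular width = |40.929° − 42.078°| = 1.149°.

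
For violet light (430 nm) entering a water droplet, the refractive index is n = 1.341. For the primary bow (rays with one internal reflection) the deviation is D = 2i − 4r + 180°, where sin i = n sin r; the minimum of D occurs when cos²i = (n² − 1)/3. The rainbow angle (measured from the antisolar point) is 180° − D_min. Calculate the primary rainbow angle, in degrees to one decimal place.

cos²i = (1.79828 − 1)/3 = 0.26609; i = arccos(0.51584) = 58.946°.
sin r = sin 58.946°/1.341 = 0.63884; r = 39.705°.
D_min = 2·58.946° − 4·39.705° + 180° = 139.071°.
Rainbow angle = 180° − D_min = 40.929°.

40.9°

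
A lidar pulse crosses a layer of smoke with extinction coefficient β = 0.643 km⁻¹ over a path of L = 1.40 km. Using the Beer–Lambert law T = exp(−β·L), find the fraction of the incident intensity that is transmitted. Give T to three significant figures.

0.406

τ = β·L = 0.643 × 1.40 = 0.9002.
T = exp(−0.9002) = 0.4065.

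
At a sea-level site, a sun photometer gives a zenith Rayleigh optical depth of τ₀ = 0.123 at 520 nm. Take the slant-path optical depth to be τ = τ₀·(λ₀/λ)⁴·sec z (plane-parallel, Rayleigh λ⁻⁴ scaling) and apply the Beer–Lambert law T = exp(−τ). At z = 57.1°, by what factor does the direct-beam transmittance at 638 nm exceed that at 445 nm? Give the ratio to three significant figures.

Airmass: sec 57.1° = 1.8410.
τ(638 nm) = 0.123 × (520/638)⁴ × 1.8410 = 0.123 × 0.4413 × 1.8410 = 0.0999.
τ(445 nm) = 0.123 × (520/445)⁴ × 1.8410 = 0.123 × 1.8645 × 1.8410 = 0.4222.
T(638)/T(445) = exp(τ_B − τ_A) = exp(0.3223) = 1.3803.

1.38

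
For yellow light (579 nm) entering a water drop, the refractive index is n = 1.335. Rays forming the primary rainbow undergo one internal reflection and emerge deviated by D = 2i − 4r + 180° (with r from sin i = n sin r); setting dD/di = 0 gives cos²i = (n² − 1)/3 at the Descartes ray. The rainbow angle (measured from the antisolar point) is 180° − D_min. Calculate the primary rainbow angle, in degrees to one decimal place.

41.8°

cos²i = (1.78222 − 1)/3 = 0.26074; i = arccos(0.51063) = 59.294°.
sin r = sin 59.294°/1.335 = 0.64405; r = 40.094°.
D_min = 2·59.294° − 4·40.094° + 180° = 138.212°.
Rainbow angle = 180° − D_min = 41.788°.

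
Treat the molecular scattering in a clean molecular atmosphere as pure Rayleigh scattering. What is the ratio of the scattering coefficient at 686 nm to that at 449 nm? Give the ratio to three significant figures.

0.184

Rayleigh scattering ∝ λ⁻⁴, so the ratio of coefficients is the inverse fourth power of the wavelength ratio.
σ(686)/σ(449) = (449/686)⁴ = (0.6545)⁴ = 0.1835.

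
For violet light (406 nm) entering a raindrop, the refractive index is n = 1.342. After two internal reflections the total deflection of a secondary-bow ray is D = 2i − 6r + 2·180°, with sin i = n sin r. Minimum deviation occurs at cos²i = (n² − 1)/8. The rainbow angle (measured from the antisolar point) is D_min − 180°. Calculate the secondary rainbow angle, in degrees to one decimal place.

53.2°

cos²i = (1.80096 − 1)/8 = 0.10012; i = arccos(0.31642) = 71.554°.
sin r = sin 71.554°/1.342 = 0.70687; r = 44.981°.
D_min = 2·71.554° − 6·44.981° + 360° = 233.222°.
Rainbow angle = D_min − 180° = 53.222°.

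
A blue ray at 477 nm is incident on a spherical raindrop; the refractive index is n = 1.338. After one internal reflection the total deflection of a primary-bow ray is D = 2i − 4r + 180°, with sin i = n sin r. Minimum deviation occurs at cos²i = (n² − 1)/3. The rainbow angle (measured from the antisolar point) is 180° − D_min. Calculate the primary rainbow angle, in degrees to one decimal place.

cos²i = (1.79024 − 1)/3 = 0.26341; i = arccos(0.51324) = 59.120°.
sin r = sin 59.120°/1.338 = 0.64144; r = 39.899°.
D_min = 2·59.120° − 4·39.899° + 180° = 138.643°.
Rainbow angle = 180° − D_min = 41.357°.

41.4°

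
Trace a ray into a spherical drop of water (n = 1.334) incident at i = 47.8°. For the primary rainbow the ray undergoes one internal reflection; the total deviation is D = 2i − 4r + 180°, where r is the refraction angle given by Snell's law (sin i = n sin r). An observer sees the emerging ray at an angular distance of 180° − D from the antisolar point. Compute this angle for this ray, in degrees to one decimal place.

sin r = sin 47.8° / 1.334 = 0.7408/1.334 = 0.5553; r = 33.73°.
D = 2·47.8° − 4·33.73° + 180° = 95.60° − 134.93° + 180° = 140.67°.
Angle from antisolar point = 180° − D = 39.33°.

39.3°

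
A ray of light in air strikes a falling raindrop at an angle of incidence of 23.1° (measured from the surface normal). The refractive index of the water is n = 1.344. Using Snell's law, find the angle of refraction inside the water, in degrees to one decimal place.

17.0°

Snell: sin θ_r = sin θ_i / n = sin 23.1° / 1.344 = 0.3923 / 1.344 = 0.2919.
θ_r = arcsin(0.2919) = 16.97°.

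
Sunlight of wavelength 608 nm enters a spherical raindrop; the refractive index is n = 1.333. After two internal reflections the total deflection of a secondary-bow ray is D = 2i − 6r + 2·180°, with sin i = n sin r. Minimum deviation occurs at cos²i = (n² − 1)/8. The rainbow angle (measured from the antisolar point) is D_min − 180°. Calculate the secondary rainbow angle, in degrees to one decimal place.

cos²i = (1.77689 − 1)/8 = 0.09711; i = arccos(0.31163) = 71.843°.
sin r = sin 71.843°/1.333 = 0.71283; r = 45.466°.
D_min = 2·71.843° − 6·45.466° + 360° = 230.891°.
Rainbow angle = D_min − 180° = 50.891°.

50.9°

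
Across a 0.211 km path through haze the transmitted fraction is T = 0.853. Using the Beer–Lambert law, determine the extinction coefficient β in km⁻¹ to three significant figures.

Beer–Lambert: T = exp(−βL) ⇒ β = −ln(T)/L = −ln(0.853)/0.211 = 0.1590/0.211 = 0.7535 km⁻¹.

0.754 km⁻¹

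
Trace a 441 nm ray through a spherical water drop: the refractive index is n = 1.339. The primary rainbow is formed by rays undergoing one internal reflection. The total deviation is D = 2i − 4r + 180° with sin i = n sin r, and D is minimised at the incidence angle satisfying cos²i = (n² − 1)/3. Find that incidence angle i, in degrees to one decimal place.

cos²i = (1.339² − 1)/3 = (1.79292 − 1)/3 = 0.26431.
cos i = 0.51411, so i = 59.062°.

59.1°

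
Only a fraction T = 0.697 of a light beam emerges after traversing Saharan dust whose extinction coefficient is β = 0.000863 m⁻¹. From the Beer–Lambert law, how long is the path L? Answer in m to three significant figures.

418 m

Beer–Lambert: T = exp(−βL) ⇒ L = −ln(T)/β = −ln(0.697)/0.000863 = 0.3610/0.000863 = 418.3 m.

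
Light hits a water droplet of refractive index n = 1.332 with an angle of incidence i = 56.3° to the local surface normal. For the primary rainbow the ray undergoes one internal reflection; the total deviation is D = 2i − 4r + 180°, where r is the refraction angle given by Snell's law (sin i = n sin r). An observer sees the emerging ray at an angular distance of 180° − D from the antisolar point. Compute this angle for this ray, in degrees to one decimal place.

sin r = sin 56.3° / 1.332 = 0.8320/1.332 = 0.6246; r = 38.65°.
D = 2·56.3° − 4·38.65° + 180° = 112.60° − 154.61° + 180° = 137.99°.
Angle from antisolar point = 180° − D = 42.01°.

42.0°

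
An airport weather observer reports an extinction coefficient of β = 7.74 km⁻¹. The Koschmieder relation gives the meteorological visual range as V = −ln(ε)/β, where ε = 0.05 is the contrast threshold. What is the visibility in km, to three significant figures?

0.387 km

V = −ln(0.05) / 7.74 = 2.996 / 7.74 = 0.3870 km.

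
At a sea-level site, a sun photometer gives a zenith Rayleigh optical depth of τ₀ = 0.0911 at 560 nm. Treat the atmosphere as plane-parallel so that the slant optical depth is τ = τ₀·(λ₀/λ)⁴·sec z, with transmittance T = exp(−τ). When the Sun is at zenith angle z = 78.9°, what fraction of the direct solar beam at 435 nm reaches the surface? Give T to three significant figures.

sec 78.9° = 5.1942.
τ = 0.0911 × (560/435)⁴ × 5.1942 = 0.0911 × 2.7466 × 5.1942 = 1.2997.
T = exp(−1.2997) = 0.2726.

0.273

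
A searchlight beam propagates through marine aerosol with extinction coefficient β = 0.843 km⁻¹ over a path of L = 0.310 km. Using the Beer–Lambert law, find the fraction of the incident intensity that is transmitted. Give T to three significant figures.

0.770

τ = β·L = 0.843 × 0.310 = 0.2613.
T = exp(−0.2613) = 0.7700.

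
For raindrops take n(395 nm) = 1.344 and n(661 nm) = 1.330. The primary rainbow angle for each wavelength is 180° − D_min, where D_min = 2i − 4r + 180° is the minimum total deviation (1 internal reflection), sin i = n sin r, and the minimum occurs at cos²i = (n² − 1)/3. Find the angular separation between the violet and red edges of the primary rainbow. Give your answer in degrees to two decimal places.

2.01°

At 395 nm (n = 1.344): cos²i = 0.26878 → i = 58.772°, r = 39.512°, D_min = 139.495°, rainbow angle = 40.505°.
At 661 nm (n = 1.330): cos²i = 0.25630 → i = 59.585°, r = 40.422°, D_min = 137.484°, rainbow angle = 42.516°.
Angular width = |40.505° − 42.516°| = 2.011°.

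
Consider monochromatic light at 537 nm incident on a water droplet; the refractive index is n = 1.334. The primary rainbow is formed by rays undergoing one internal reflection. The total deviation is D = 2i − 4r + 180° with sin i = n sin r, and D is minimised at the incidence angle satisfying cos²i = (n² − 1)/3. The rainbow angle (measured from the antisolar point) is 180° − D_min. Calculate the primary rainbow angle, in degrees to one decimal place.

cos²i = (1.77956 − 1)/3 = 0.25985; i = arccos(0.50976) = 59.352°.
sin r = sin 59.352°/1.334 = 0.64492; r = 40.159°.
D_min = 2·59.352° − 4·40.159° + 180° = 138.067°.
Rainbow angle = 180° − D_min = 41.933°.

41.9°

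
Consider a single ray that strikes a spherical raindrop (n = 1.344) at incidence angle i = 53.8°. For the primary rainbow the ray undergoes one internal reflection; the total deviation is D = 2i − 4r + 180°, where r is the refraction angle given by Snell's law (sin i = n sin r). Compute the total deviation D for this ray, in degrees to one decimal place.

140.0°

sin r = sin 53.8° / 1.344 = 0.8070/1.344 = 0.6004; r = 36.90°.
D = 2·53.8° − 4·36.90° + 180° = 107.60° − 147.60° + 180° = 140.00°.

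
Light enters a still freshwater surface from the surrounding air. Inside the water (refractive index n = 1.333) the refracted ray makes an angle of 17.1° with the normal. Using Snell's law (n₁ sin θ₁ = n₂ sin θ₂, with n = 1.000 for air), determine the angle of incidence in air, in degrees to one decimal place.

Snell: sin θ_i = n · sin θ_r = 1.333 × sin 17.1° = 1.333 × 0.2940 = 0.3920.
θ_i = arcsin(0.3920) = 23.08°.

23.1°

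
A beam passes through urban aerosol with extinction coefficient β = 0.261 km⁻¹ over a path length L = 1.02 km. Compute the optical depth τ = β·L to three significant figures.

0.266

τ = β·L = 0.261 × 1.02 = 0.2662.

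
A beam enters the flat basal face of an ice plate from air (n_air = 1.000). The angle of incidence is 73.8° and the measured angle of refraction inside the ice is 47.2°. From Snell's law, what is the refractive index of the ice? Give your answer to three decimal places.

1.309

n = sin θ_i / sin θ_r = sin 73.8° / sin 47.2° = 0.9603 / 0.7337 = 1.3088.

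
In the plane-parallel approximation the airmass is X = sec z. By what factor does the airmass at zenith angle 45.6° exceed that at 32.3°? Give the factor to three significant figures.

X(45.6°)/X(32.3°) = sec 45.6° / sec 32.3° = cos 32.3° / cos 45.6° = 0.8453/0.6997 = 1.2081.

1.21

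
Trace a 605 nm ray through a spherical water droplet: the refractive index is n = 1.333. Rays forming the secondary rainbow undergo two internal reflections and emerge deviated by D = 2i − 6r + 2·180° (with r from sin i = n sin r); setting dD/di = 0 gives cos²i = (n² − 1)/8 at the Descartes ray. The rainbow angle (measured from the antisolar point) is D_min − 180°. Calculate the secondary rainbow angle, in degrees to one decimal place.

cos²i = (1.77689 − 1)/8 = 0.09711; i = arccos(0.31163) = 71.843°.
sin r = sin 71.843°/1.333 = 0.71283; r = 45.466°.
D_min = 2·71.843° − 6·45.466° + 360° = 230.891°.
Rainbow angle = D_min − 180° = 50.891°.

50.9°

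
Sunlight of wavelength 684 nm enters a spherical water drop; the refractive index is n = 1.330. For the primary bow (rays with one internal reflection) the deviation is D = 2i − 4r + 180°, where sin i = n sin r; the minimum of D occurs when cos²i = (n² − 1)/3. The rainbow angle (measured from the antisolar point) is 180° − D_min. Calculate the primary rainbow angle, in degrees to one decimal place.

cos²i = (1.76890 − 1)/3 = 0.25630; i = arccos(0.50626) = 59.585°.
sin r = sin 59.585°/1.330 = 0.64841; r = 40.422°.
D_min = 2·59.585° − 4·40.422° + 180° = 137.484°.
Rainbow angle = 180° − D_min = 42.516°.

42.5°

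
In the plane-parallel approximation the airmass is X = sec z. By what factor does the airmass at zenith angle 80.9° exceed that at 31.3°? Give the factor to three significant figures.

X(80.9°)/X(31.3°) = sec 80.9° / sec 31.3° = cos 31.3° / cos 80.9° = 0.8545/0.1582 = 5.4026.

5.40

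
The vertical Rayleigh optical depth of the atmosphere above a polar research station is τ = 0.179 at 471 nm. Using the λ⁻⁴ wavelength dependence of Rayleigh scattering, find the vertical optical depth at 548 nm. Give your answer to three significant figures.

τ(548 nm) = τ(471 nm) × (471/548)⁴ = 0.179 × (0.8595)⁴ = 0.179 × 0.5457 = 0.0977.

0.0977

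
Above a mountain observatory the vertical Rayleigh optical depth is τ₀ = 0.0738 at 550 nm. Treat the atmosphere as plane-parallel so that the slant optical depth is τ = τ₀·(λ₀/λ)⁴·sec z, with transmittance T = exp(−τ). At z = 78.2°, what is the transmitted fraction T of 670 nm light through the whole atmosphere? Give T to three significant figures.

0.849

sec 78.2° = 4.8901.
τ = 0.0738 × (550/670)⁴ × 4.8901 = 0.0738 × 0.4541 × 4.8901 = 0.1639.
T = exp(−0.1639) = 0.8488.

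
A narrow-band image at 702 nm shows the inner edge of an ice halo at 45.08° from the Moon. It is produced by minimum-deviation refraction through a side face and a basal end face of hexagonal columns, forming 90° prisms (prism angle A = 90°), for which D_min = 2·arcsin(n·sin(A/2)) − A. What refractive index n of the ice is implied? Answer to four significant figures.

Rearranging: n = sin((D_min + A)/2) / sin(A/2).
(D_min + A)/2 = (45.08° + 90°)/2 = 67.540°.
n = sin 67.540° / sin 45° = 0.9241 / 0.7071 = 1.3069.

1.307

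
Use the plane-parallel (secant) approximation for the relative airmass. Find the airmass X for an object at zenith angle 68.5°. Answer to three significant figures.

X = sec z = 1/cos 68.5° = 1/0.3665 = 2.7285.

2.73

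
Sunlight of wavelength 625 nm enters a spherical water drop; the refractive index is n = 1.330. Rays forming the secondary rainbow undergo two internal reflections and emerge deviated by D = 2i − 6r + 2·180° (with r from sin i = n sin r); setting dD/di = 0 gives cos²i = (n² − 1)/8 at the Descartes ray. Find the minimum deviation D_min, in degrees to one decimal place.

cos²i = (1.76890 − 1)/8 = 0.09611; i = arccos(0.31002) = 71.940°.
sin r = sin 71.940°/1.330 = 0.71483; r = 45.630°.
D_min = 2·71.940° − 6·45.630° + 360° = 230.101°.

230.1°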